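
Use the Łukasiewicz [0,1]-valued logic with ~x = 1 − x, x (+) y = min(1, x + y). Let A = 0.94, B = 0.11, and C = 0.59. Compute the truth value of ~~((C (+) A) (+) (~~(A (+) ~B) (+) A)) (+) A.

C (+) A = min(1, 0.59 + 0.94) = min(1, 1.53) = 1.00
~B = 1 − 0.11 = 0.89
A (+) ~B = min(1, 0.94 + 0.89) = min(1, 1.83) = 1.00
~(A (+) ~B) = 1 − 1.00 = 0.00
~~(A (+) ~B) = 1 − 0.00 = 1.00
~~(A (+) ~B) (+) A = min(1, 1.00 + 0.94) = min(1, 1.94) = 1.00
(C (+) A) (+) (~~(A (+) ~B) (+) A) = min(1, 1.00 + 1.00) = min(1, 2.00) = 1.00
~((C (+) A) (+) (~~(A (+) ~B) (+) A)) = 1 − 1.00 = 0.00
~~((C (+) A) (+) (~~(A (+) ~B) (+) A)) = 1 − 0.00 = 1.00
~~((C (+) A) (+) (~~(A (+) ~B) (+) A)) (+) A = min(1, 1.00 + 0.94) = min(1, 1.94) = 1.00

1.00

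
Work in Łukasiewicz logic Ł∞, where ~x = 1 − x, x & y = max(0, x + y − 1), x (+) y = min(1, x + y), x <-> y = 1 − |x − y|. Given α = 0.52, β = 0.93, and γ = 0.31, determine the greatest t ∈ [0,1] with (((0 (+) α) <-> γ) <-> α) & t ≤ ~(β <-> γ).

0.89

0 (+) α = min(1, 0.00 + 0.52) = min(1, 0.52) = 0.52
(0 (+) α) <-> γ = 1 − |0.52 − 0.31| = 1 − 0.21 = 0.79
((0 (+) α) <-> γ) <-> α = 1 − |0.79 − 0.52| = 1 − 0.27 = 0.73
So the left factor is ((0 (+) α) <-> γ) <-> α = 0.73.
β <-> γ = 1 − |0.93 − 0.31| = 1 − 0.62 = 0.38
~(β <-> γ) = 1 − 0.38 = 0.62
So the right-hand bound is ~(β <-> γ) = 0.62.
The residuum of the Łukasiewicz t-norm gives the supremum: min(1, 1 − 0.73 + 0.62).
1 − 0.73 + 0.62 = 0.89, so t = min(1, 0.89) = 0.89.
Check: 0.73 & 0.89 = max(0, 0.62) = 0.62 ≤ 0.62.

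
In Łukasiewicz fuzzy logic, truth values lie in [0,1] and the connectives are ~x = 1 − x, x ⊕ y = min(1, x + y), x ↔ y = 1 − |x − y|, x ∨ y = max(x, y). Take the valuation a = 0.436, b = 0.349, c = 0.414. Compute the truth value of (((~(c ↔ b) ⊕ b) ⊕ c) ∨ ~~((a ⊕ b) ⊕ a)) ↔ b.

c ↔ b = 1 − |0.414 − 0.349| = 1 − 0.065 = 0.935
~(c ↔ b) = 1 − 0.935 = 0.065
~(c ↔ b) ⊕ b = min(1, 0.065 + 0.349) = min(1, 0.414) = 0.414
(~(c ↔ b) ⊕ b) ⊕ c = min(1, 0.414 + 0.414) = min(1, 0.828) = 0.828
a ⊕ b = min(1, 0.436 + 0.349) = min(1, 0.785) = 0.785
(a ⊕ b) ⊕ a = min(1, 0.785 + 0.436) = min(1, 1.221) = 1.000
~((a ⊕ b) ⊕ a) = 1 − 1.000 = 0.000
~~((a ⊕ b) ⊕ a) = 1 − 0.000 = 1.000
((~(c ↔ b) ⊕ b) ⊕ c) ∨ ~~((a ⊕ b) ⊕ a) = max(0.828, 1.000) = 1.000
(((~(c ↔ b) ⊕ b) ⊕ c) ∨ ~~((a ⊕ b) ⊕ a)) ↔ b = 1 − |1.000 − 0.349| = 1 − 0.651 = 0.349

0.349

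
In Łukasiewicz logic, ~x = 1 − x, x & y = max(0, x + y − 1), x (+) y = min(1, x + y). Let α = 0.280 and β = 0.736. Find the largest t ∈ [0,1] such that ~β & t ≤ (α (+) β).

~β = 1 − 0.736 = 0.264
So the left factor is ~β = 0.264.
α (+) β = min(1, 0.280 + 0.736) = min(1, 1.016) = 1.000
So the right-hand bound is α (+) β = 1.000.
The residuum of the Łukasiewicz t-norm gives the supremum: min(1, 1 − 0.264 + 1.000).
1 − 0.264 + 1.000 = 1.736, so t = min(1, 1.736) = 1.000.
Check: 0.264 & 1.000 = max(0, 0.264) = 0.264 ≤ 1.000.

1.000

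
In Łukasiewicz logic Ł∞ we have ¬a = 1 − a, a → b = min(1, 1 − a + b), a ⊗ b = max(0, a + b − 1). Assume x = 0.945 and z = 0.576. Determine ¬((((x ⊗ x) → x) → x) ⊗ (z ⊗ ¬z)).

x ⊗ x = max(0, 0.945 + 0.945 − 1) = max(0, 0.890) = 0.890
(x ⊗ x) → x = min(1, 1 − 0.890 + 0.945) = min(1, 1.055) = 1.000
((x ⊗ x) → x) → x = min(1, 1 − 1.000 + 0.945) = min(1, 0.945) = 0.945
¬z = 1 − 0.576 = 0.424
z ⊗ ¬z = max(0, 0.576 + 0.424 − 1) = max(0, 0.000) = 0.000
(((x ⊗ x) → x) → x) ⊗ (z ⊗ ¬z) = max(0, 0.945 + 0.000 − 1) = max(0, -0.055) = 0.000
¬((((x ⊗ x) → x) → x) ⊗ (z ⊗ ¬z)) = 1 − 0.000 = 1.000

1.000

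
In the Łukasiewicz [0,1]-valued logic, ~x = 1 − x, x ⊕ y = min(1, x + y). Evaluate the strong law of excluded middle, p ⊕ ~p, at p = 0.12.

~p = 1 − 0.12 = 0.88
p ⊕ ~p = min(1, 0.12 + 0.88) = min(1, 1.00) = 1.00
(As expected: always 1 in Ł∞ since a ⊕ (1−a) = 1.)

1.00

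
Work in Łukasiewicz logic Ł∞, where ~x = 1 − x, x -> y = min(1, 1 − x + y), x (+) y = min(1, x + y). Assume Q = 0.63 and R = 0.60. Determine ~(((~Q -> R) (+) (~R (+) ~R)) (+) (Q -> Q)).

0.00

~Q = 1 − 0.63 = 0.37
~Q -> R = min(1, 1 − 0.37 + 0.60) = min(1, 1.23) = 1.00
~R = 1 − 0.60 = 0.40
~R (+) ~R = min(1, 0.40 + 0.40) = min(1, 0.80) = 0.80
(~Q -> R) (+) (~R (+) ~R) = min(1, 1.00 + 0.80) = min(1, 1.80) = 1.00
Q -> Q = min(1, 1 − 0.63 + 0.63) = min(1, 1.00) = 1.00
((~Q -> R) (+) (~R (+) ~R)) (+) (Q -> Q) = min(1, 1.00 + 1.00) = min(1, 2.00) = 1.00
~(((~Q -> R) (+) (~R (+) ~R)) (+) (Q -> Q)) = 1 − 1.00 = 0.00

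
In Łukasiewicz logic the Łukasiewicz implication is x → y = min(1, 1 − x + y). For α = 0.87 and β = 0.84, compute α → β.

0.97

α → β = min(1, 1 − 0.87 + 0.84) = min(1, 0.97) = 0.97
For comparison, the Gödel implication (1 if x ≤ y else y) would give 0.84.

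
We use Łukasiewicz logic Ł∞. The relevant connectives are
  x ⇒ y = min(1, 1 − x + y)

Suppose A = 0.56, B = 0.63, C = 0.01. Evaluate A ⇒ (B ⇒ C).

B ⇒ C = min(1, 1 − 0.63 + 0.01) = min(1, 0.38) = 0.38
A ⇒ (B ⇒ C) = min(1, 1 − 0.56 + 0.38) = min(1, 0.82) = 0.82

0.82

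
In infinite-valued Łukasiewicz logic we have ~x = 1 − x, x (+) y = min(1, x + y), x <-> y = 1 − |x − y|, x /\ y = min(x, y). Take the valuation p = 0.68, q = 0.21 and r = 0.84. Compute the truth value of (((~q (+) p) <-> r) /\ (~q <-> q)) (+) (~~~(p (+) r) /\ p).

0.42

~q = 1 − 0.21 = 0.79
~q (+) p = min(1, 0.79 + 0.68) = min(1, 1.47) = 1.00
(~q (+) p) <-> r = 1 − |1.00 − 0.84| = 1 − 0.16 = 0.84
~q <-> q = 1 − |0.79 − 0.21| = 1 − 0.58 = 0.42
((~q (+) p) <-> r) /\ (~q <-> q) = min(0.84, 0.42) = 0.42
p (+) r = min(1, 0.68 + 0.84) = min(1, 1.52) = 1.00
~(p (+) r) = 1 − 1.00 = 0.00
~~(p (+) r) = 1 − 0.00 = 1.00
~~~(p (+) r) = 1 − 1.00 = 0.00
~~~(p (+) r) /\ p = min(0.00, 0.68) = 0.00
(((~q (+) p) <-> r) /\ (~q <-> q)) (+) (~~~(p (+) r) /\ p) = min(1, 0.42 + 0.00) = min(1, 0.42) = 0.42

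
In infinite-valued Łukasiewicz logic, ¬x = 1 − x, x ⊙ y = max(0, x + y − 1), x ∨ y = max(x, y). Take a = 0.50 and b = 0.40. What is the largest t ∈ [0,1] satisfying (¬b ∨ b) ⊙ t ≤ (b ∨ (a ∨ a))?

¬b = 1 − 0.40 = 0.60
¬b ∨ b = max(0.60, 0.40) = 0.60
So the left factor is ¬b ∨ b = 0.60.
a ∨ a = max(0.50, 0.50) = 0.50
b ∨ (a ∨ a) = max(0.40, 0.50) = 0.50
So the right-hand bound is b ∨ (a ∨ a) = 0.50.
The residuum of the Łukasiewicz t-norm gives the supremum: min(1, 1 − 0.60 + 0.50).
1 − 0.60 + 0.50 = 0.90, so t = min(1, 0.90) = 0.90.
Check: 0.60 ⊙ 0.90 = max(0, 0.50) = 0.50 ≤ 0.50.

0.90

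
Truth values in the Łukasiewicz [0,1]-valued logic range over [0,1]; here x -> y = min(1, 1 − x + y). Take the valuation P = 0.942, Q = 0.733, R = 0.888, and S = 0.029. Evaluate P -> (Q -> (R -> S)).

0.466

R -> S = min(1, 1 − 0.888 + 0.029) = min(1, 0.141) = 0.141
Q -> (R -> S) = min(1, 1 − 0.733 + 0.141) = min(1, 0.408) = 0.408
P -> (Q -> (R -> S)) = min(1, 1 − 0.942 + 0.408) = min(1, 0.466) = 0.466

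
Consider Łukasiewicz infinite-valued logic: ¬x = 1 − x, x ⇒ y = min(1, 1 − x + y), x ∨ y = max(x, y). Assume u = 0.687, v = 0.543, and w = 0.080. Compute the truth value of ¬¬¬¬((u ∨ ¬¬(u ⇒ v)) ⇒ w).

u ⇒ v = min(1, 1 − 0.687 + 0.543) = min(1, 0.856) = 0.856
¬(u ⇒ v) = 1 − 0.856 = 0.144
¬¬(u ⇒ v) = 1 − 0.144 = 0.856
u ∨ ¬¬(u ⇒ v) = max(0.687, 0.856) = 0.856
(u ∨ ¬¬(u ⇒ v)) ⇒ w = min(1, 1 − 0.856 + 0.080) = min(1, 0.224) = 0.224
¬((u ∨ ¬¬(u ⇒ v)) ⇒ w) = 1 − 0.224 = 0.776
¬¬((u ∨ ¬¬(u ⇒ v)) ⇒ w) = 1 − 0.776 = 0.224
¬¬¬((u ∨ ¬¬(u ⇒ v)) ⇒ w) = 1 − 0.224 = 0.776
¬¬¬¬((u ∨ ¬¬(u ⇒ v)) ⇒ w) = 1 − 0.776 = 0.224

0.224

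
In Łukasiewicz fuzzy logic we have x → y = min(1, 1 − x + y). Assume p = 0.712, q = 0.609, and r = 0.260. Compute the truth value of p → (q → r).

q → r = min(1, 1 − 0.609 + 0.260) = min(1, 0.651) = 0.651
p → (q → r) = min(1, 1 − 0.712 + 0.651) = min(1, 0.939) = 0.939

0.939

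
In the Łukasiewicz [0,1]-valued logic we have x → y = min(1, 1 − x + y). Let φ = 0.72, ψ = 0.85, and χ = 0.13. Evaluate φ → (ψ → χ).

ψ → χ = min(1, 1 − 0.85 + 0.13) = min(1, 0.28) = 0.28
φ → (ψ → χ) = min(1, 1 − 0.72 + 0.28) = min(1, 0.56) = 0.56

0.56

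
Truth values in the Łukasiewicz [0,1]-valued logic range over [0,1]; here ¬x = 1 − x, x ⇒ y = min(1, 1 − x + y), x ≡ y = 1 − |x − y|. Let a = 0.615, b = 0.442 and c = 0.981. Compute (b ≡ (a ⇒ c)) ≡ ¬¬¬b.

a ⇒ c = min(1, 1 − 0.615 + 0.981) = min(1, 1.366) = 1.000
b ≡ (a ⇒ c) = 1 − |0.442 − 1.000| = 1 − 0.558 = 0.442
¬b = 1 − 0.442 = 0.558
¬¬b = 1 − 0.558 = 0.442
¬¬¬b = 1 − 0.442 = 0.558
(b ≡ (a ⇒ c)) ≡ ¬¬¬b = 1 − |0.442 − 0.558| = 1 − 0.116 = 0.884

0.884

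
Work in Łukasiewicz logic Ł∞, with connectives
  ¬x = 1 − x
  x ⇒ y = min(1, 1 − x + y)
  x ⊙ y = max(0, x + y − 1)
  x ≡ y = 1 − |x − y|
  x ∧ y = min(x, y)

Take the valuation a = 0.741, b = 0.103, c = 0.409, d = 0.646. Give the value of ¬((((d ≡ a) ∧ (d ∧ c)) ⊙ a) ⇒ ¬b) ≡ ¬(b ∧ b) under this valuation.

d ≡ a = 1 − |0.646 − 0.741| = 1 − 0.095 = 0.905
d ∧ c = min(0.646, 0.409) = 0.409
(d ≡ a) ∧ (d ∧ c) = min(0.905, 0.409) = 0.409
((d ≡ a) ∧ (d ∧ c)) ⊙ a = max(0, 0.409 + 0.741 − 1) = max(0, 0.150) = 0.150
¬b = 1 − 0.103 = 0.897
(((d ≡ a) ∧ (d ∧ c)) ⊙ a) ⇒ ¬b = min(1, 1 − 0.150 + 0.897) = min(1, 1.747) = 1.000
¬((((d ≡ a) ∧ (d ∧ c)) ⊙ a) ⇒ ¬b) = 1 − 1.000 = 0.000
b ∧ b = min(0.103, 0.103) = 0.103
¬(b ∧ b) = 1 − 0.103 = 0.897
¬((((d ≡ a) ∧ (d ∧ c)) ⊙ a) ⇒ ¬b) ≡ ¬(b ∧ b) = 1 − |0.000 − 0.897| = 1 − 0.897 = 0.103

0.103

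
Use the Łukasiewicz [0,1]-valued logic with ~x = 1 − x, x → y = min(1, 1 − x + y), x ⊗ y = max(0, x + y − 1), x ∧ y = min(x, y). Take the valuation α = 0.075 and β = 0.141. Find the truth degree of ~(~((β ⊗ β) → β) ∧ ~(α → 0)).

1.000

β ⊗ β = max(0, 0.141 + 0.141 − 1) = max(0, -0.718) = 0.000
(β ⊗ β) → β = min(1, 1 − 0.000 + 0.141) = min(1, 1.141) = 1.000
~((β ⊗ β) → β) = 1 − 1.000 = 0.000
α → 0 = min(1, 1 − 0.075 + 0.000) = min(1, 0.925) = 0.925
~(α → 0) = 1 − 0.925 = 0.075
~((β ⊗ β) → β) ∧ ~(α → 0) = min(0.000, 0.075) = 0.000
~(~((β ⊗ β) → β) ∧ ~(α → 0)) = 1 − 0.000 = 1.000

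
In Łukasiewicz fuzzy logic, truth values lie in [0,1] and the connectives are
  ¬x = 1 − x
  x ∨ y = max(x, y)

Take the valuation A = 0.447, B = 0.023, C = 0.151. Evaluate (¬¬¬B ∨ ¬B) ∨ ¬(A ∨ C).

0.977

¬B = 1 − 0.023 = 0.977
¬¬B = 1 − 0.977 = 0.023
¬¬¬B = 1 − 0.023 = 0.977
¬¬¬B ∨ ¬B = max(0.977, 0.977) = 0.977
A ∨ C = max(0.447, 0.151) = 0.447
¬(A ∨ C) = 1 − 0.447 = 0.553
(¬¬¬B ∨ ¬B) ∨ ¬(A ∨ C) = max(0.977, 0.553) = 0.977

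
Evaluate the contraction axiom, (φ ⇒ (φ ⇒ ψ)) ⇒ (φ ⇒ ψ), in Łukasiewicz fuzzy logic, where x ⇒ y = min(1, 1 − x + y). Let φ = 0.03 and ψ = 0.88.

φ ⇒ ψ = min(1, 1 − 0.03 + 0.88) = min(1, 1.85) = 1.00
φ ⇒ (φ ⇒ ψ) = min(1, 1 − 0.03 + 1.00) = min(1, 1.97) = 1.00
(φ ⇒ (φ ⇒ ψ)) ⇒ (φ ⇒ ψ) = min(1, 1 − 1.00 + 1.00) = min(1, 1.00) = 1.00

1.00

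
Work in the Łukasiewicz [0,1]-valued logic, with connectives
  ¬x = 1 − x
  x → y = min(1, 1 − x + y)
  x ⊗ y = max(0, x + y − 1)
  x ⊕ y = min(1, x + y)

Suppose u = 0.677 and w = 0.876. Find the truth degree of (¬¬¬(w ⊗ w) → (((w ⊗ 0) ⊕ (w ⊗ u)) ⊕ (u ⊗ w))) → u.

w ⊗ w = max(0, 0.876 + 0.876 − 1) = max(0, 0.752) = 0.752
¬(w ⊗ w) = 1 − 0.752 = 0.248
¬¬(w ⊗ w) = 1 − 0.248 = 0.752
¬¬¬(w ⊗ w) = 1 − 0.752 = 0.248
w ⊗ 0 = max(0, 0.876 + 0.000 − 1) = max(0, -0.124) = 0.000
w ⊗ u = max(0, 0.876 + 0.677 − 1) = max(0, 0.553) = 0.553
(w ⊗ 0) ⊕ (w ⊗ u) = min(1, 0.000 + 0.553) = min(1, 0.553) = 0.553
u ⊗ w = max(0, 0.677 + 0.876 − 1) = max(0, 0.553) = 0.553
((w ⊗ 0) ⊕ (w ⊗ u)) ⊕ (u ⊗ w) = min(1, 0.553 + 0.553) = min(1, 1.106) = 1.000
¬¬¬(w ⊗ w) → (((w ⊗ 0) ⊕ (w ⊗ u)) ⊕ (u ⊗ w)) = min(1, 1 − 0.248 + 1.000) = min(1, 1.752) = 1.000
(¬¬¬(w ⊗ w) → (((w ⊗ 0) ⊕ (w ⊗ u)) ⊕ (u ⊗ w))) → u = min(1, 1 − 1.000 + 0.677) = min(1, 0.677) = 0.677

0.677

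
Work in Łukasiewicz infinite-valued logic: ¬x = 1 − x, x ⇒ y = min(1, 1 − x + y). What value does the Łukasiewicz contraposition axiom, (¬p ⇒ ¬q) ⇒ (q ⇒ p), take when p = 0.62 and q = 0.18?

1.00

¬p = 1 − 0.62 = 0.38
¬q = 1 − 0.18 = 0.82
¬p ⇒ ¬q = min(1, 1 − 0.38 + 0.82) = min(1, 1.44) = 1.00
q ⇒ p = min(1, 1 − 0.18 + 0.62) = min(1, 1.44) = 1.00
(¬p ⇒ ¬q) ⇒ (q ⇒ p) = min(1, 1 − 1.00 + 1.00) = min(1, 1.00) = 1.00
(As expected: an axiom of Ł∞, always 1.)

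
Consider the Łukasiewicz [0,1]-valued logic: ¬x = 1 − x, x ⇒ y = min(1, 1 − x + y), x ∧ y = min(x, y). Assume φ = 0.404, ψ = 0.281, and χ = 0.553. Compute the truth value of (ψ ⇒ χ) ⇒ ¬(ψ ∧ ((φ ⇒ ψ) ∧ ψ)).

0.719

ψ ⇒ χ = min(1, 1 − 0.281 + 0.553) = min(1, 1.272) = 1.000
φ ⇒ ψ = min(1, 1 − 0.404 + 0.281) = min(1, 0.877) = 0.877
(φ ⇒ ψ) ∧ ψ = min(0.877, 0.281) = 0.281
ψ ∧ ((φ ⇒ ψ) ∧ ψ) = min(0.281, 0.281) = 0.281
¬(ψ ∧ ((φ ⇒ ψ) ∧ ψ)) = 1 − 0.281 = 0.719
(ψ ⇒ χ) ⇒ ¬(ψ ∧ ((φ ⇒ ψ) ∧ ψ)) = min(1, 1 − 1.000 + 0.719) = min(1, 0.719) = 0.719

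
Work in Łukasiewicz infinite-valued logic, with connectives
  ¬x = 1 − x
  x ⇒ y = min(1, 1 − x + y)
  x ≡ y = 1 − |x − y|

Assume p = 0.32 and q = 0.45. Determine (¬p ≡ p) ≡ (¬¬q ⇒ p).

¬p = 1 − 0.32 = 0.68
¬p ≡ p = 1 − |0.68 − 0.32| = 1 − 0.36 = 0.64
¬q = 1 − 0.45 = 0.55
¬¬q = 1 − 0.55 = 0.45
¬¬q ⇒ p = min(1, 1 − 0.45 + 0.32) = min(1, 0.87) = 0.87
(¬p ≡ p) ≡ (¬¬q ⇒ p) = 1 − |0.64 − 0.87| = 1 − 0.23 = 0.77

0.77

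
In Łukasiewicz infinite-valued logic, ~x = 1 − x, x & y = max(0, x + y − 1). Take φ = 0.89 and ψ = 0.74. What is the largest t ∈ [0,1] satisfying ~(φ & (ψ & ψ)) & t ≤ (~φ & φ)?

0.37

ψ & ψ = max(0, 0.74 + 0.74 − 1) = max(0, 0.48) = 0.48
φ & (ψ & ψ) = max(0, 0.89 + 0.48 − 1) = max(0, 0.37) = 0.37
~(φ & (ψ & ψ)) = 1 − 0.37 = 0.63
So the left factor is ~(φ & (ψ & ψ)) = 0.63.
~φ = 1 − 0.89 = 0.11
~φ & φ = max(0, 0.11 + 0.89 − 1) = max(0, 0.00) = 0.00
So the right-hand bound is ~φ & φ = 0.00.
The residuum of the Łukasiewicz t-norm gives the supremum: min(1, 1 − 0.63 + 0.00).
1 − 0.63 + 0.00 = 0.37, so t = min(1, 0.37) = 0.37.
Check: 0.63 & 0.37 = max(0, 0.00) = 0.00 ≤ 0.00.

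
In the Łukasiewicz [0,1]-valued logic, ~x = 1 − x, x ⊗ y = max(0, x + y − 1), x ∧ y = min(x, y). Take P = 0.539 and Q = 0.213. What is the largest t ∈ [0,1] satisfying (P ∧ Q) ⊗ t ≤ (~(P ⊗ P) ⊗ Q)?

P ∧ Q = min(0.539, 0.213) = 0.213
So the left factor is P ∧ Q = 0.213.
P ⊗ P = max(0, 0.539 + 0.539 − 1) = max(0, 0.078) = 0.078
~(P ⊗ P) = 1 − 0.078 = 0.922
~(P ⊗ P) ⊗ Q = max(0, 0.922 + 0.213 − 1) = max(0, 0.135) = 0.135
So the right-hand bound is ~(P ⊗ P) ⊗ Q = 0.135.
The residuum of the Łukasiewicz t-norm gives the supremum: min(1, 1 − 0.213 + 0.135).
1 − 0.213 + 0.135 = 0.922, so t = min(1, 0.922) = 0.922.
Check: 0.213 ⊗ 0.922 = max(0, 0.135) = 0.135 ≤ 0.135.

0.922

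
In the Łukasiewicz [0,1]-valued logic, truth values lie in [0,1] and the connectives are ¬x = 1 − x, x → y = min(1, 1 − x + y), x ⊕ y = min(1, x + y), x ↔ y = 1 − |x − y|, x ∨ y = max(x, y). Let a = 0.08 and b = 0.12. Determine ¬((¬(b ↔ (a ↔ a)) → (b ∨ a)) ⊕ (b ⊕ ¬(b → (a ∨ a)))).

a ↔ a = 1 − |0.08 − 0.08| = 1 − 0.00 = 1.00
b ↔ (a ↔ a) = 1 − |0.12 − 1.00| = 1 − 0.88 = 0.12
¬(b ↔ (a ↔ a)) = 1 − 0.12 = 0.88
b ∨ a = max(0.12, 0.08) = 0.12
¬(b ↔ (a ↔ a)) → (b ∨ a) = min(1, 1 − 0.88 + 0.12) = min(1, 0.24) = 0.24
a ∨ a = max(0.08, 0.08) = 0.08
b → (a ∨ a) = min(1, 1 − 0.12 + 0.08) = min(1, 0.96) = 0.96
¬(b → (a ∨ a)) = 1 − 0.96 = 0.04
b ⊕ ¬(b → (a ∨ a)) = min(1, 0.12 + 0.04) = min(1, 0.16) = 0.16
(¬(b ↔ (a ↔ a)) → (b ∨ a)) ⊕ (b ⊕ ¬(b → (a ∨ a))) = min(1, 0.24 + 0.16) = min(1, 0.40) = 0.40
¬((¬(b ↔ (a ↔ a)) → (b ∨ a)) ⊕ (b ⊕ ¬(b → (a ∨ a)))) = 1 − 0.40 = 0.60

0.60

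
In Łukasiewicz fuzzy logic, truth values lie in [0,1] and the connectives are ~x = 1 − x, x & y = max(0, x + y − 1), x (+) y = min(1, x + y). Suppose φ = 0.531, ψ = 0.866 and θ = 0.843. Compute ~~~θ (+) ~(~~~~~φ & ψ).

~θ = 1 − 0.843 = 0.157
~~θ = 1 − 0.157 = 0.843
~~~θ = 1 − 0.843 = 0.157
~φ = 1 − 0.531 = 0.469
~~φ = 1 − 0.469 = 0.531
~~~φ = 1 − 0.531 = 0.469
~~~~φ = 1 − 0.469 = 0.531
~~~~~φ = 1 − 0.531 = 0.469
~~~~~φ & ψ = max(0, 0.469 + 0.866 − 1) = max(0, 0.335) = 0.335
~(~~~~~φ & ψ) = 1 − 0.335 = 0.665
~~~θ (+) ~(~~~~~φ & ψ) = min(1, 0.157 + 0.665) = min(1, 0.822) = 0.822

0.822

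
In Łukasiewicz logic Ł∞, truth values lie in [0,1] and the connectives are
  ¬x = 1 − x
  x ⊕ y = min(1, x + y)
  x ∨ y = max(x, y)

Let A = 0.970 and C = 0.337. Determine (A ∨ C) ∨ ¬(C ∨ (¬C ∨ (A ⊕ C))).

0.970

A ∨ C = max(0.970, 0.337) = 0.970
¬C = 1 − 0.337 = 0.663
A ⊕ C = min(1, 0.970 + 0.337) = min(1, 1.307) = 1.000
¬C ∨ (A ⊕ C) = max(0.663, 1.000) = 1.000
C ∨ (¬C ∨ (A ⊕ C)) = max(0.337, 1.000) = 1.000
¬(C ∨ (¬C ∨ (A ⊕ C))) = 1 − 1.000 = 0.000
(A ∨ C) ∨ ¬(C ∨ (¬C ∨ (A ⊕ C))) = max(0.970, 0.000) = 0.970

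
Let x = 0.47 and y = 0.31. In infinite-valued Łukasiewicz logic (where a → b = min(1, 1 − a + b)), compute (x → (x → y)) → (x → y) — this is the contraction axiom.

x → y = min(1, 1 − 0.47 + 0.31) = min(1, 0.84) = 0.84
x → (x → y) = min(1, 1 − 0.47 + 0.84) = min(1, 1.37) = 1.00
(x → (x → y)) → (x → y) = min(1, 1 − 1.00 + 0.84) = min(1, 0.84) = 0.84
(The value 0.84 < 1 shows this instance is not satisfied; fails in Ł∞ (the t-norm is not idempotent).)

0.84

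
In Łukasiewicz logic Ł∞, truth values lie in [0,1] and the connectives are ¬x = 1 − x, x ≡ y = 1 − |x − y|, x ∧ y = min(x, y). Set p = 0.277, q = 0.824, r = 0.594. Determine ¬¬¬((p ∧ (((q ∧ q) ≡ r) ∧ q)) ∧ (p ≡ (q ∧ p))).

0.723

q ∧ q = min(0.824, 0.824) = 0.824
(q ∧ q) ≡ r = 1 − |0.824 − 0.594| = 1 − 0.230 = 0.770
((q ∧ q) ≡ r) ∧ q = min(0.770, 0.824) = 0.770
p ∧ (((q ∧ q) ≡ r) ∧ q) = min(0.277, 0.770) = 0.277
q ∧ p = min(0.824, 0.277) = 0.277
p ≡ (q ∧ p) = 1 − |0.277 − 0.277| = 1 − 0.000 = 1.000
(p ∧ (((q ∧ q) ≡ r) ∧ q)) ∧ (p ≡ (q ∧ p)) = min(0.277, 1.000) = 0.277
¬((p ∧ (((q ∧ q) ≡ r) ∧ q)) ∧ (p ≡ (q ∧ p))) = 1 − 0.277 = 0.723
¬¬((p ∧ (((q ∧ q) ≡ r) ∧ q)) ∧ (p ≡ (q ∧ p))) = 1 − 0.723 = 0.277
¬¬¬((p ∧ (((q ∧ q) ≡ r) ∧ q)) ∧ (p ≡ (q ∧ p))) = 1 − 0.277 = 0.723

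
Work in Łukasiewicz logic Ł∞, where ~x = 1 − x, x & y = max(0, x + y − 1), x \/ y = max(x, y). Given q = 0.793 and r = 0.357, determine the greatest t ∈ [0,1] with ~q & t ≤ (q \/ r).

1.000

~q = 1 − 0.793 = 0.207
So the left factor is ~q = 0.207.
q \/ r = max(0.793, 0.357) = 0.793
So the right-hand bound is q \/ r = 0.793.
The residuum of the Łukasiewicz t-norm gives the supremum: min(1, 1 − 0.207 + 0.793).
1 − 0.207 + 0.793 = 1.586, so t = min(1, 1.586) = 1.000.
Check: 0.207 & 1.000 = max(0, 0.207) = 0.207 ≤ 0.793.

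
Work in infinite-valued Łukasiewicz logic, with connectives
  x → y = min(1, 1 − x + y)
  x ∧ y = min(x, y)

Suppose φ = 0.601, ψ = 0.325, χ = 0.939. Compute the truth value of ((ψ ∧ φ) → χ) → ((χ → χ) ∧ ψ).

0.325

ψ ∧ φ = min(0.325, 0.601) = 0.325
(ψ ∧ φ) → χ = min(1, 1 − 0.325 + 0.939) = min(1, 1.614) = 1.000
χ → χ = min(1, 1 − 0.939 + 0.939) = min(1, 1.000) = 1.000
(χ → χ) ∧ ψ = min(1.000, 0.325) = 0.325
((ψ ∧ φ) → χ) → ((χ → χ) ∧ ψ) = min(1, 1 − 1.000 + 0.325) = min(1, 0.325) = 0.325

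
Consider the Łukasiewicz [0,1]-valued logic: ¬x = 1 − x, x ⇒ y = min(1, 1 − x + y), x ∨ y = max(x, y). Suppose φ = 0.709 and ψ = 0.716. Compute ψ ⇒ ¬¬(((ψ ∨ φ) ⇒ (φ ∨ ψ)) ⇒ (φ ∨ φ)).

0.993

ψ ∨ φ = max(0.716, 0.709) = 0.716
φ ∨ ψ = max(0.709, 0.716) = 0.716
(ψ ∨ φ) ⇒ (φ ∨ ψ) = min(1, 1 − 0.716 + 0.716) = min(1, 1.000) = 1.000
φ ∨ φ = max(0.709, 0.709) = 0.709
((ψ ∨ φ) ⇒ (φ ∨ ψ)) ⇒ (φ ∨ φ) = min(1, 1 − 1.000 + 0.709) = min(1, 0.709) = 0.709
¬(((ψ ∨ φ) ⇒ (φ ∨ ψ)) ⇒ (φ ∨ φ)) = 1 − 0.709 = 0.291
¬¬(((ψ ∨ φ) ⇒ (φ ∨ ψ)) ⇒ (φ ∨ φ)) = 1 − 0.291 = 0.709
ψ ⇒ ¬¬(((ψ ∨ φ) ⇒ (φ ∨ ψ)) ⇒ (φ ∨ φ)) = min(1, 1 − 0.716 + 0.709) = min(1, 0.993) = 0.993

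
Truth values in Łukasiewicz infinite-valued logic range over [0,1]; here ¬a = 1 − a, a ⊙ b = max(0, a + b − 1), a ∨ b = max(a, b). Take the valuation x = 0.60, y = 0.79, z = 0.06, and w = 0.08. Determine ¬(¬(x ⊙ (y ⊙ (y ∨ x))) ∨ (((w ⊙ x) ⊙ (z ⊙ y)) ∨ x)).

0.18

y ∨ x = max(0.79, 0.60) = 0.79
y ⊙ (y ∨ x) = max(0, 0.79 + 0.79 − 1) = max(0, 0.58) = 0.58
x ⊙ (y ⊙ (y ∨ x)) = max(0, 0.60 + 0.58 − 1) = max(0, 0.18) = 0.18
¬(x ⊙ (y ⊙ (y ∨ x))) = 1 − 0.18 = 0.82
w ⊙ x = max(0, 0.08 + 0.60 − 1) = max(0, -0.32) = 0.00
z ⊙ y = max(0, 0.06 + 0.79 − 1) = max(0, -0.15) = 0.00
(w ⊙ x) ⊙ (z ⊙ y) = max(0, 0.00 + 0.00 − 1) = max(0, -1.00) = 0.00
((w ⊙ x) ⊙ (z ⊙ y)) ∨ x = max(0.00, 0.60) = 0.60
¬(x ⊙ (y ⊙ (y ∨ x))) ∨ (((w ⊙ x) ⊙ (z ⊙ y)) ∨ x) = max(0.82, 0.60) = 0.82
¬(¬(x ⊙ (y ⊙ (y ∨ x))) ∨ (((w ⊙ x) ⊙ (z ⊙ y)) ∨ x)) = 1 − 0.82 = 0.18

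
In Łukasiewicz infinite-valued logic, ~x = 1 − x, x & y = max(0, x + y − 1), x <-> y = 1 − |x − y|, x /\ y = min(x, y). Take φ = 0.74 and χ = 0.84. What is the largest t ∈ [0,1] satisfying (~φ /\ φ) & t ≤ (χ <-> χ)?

1.00

~φ = 1 − 0.74 = 0.26
~φ /\ φ = min(0.26, 0.74) = 0.26
So the left factor is ~φ /\ φ = 0.26.
χ <-> χ = 1 − |0.84 − 0.84| = 1 − 0.00 = 1.00
So the right-hand bound is χ <-> χ = 1.00.
The residuum of the Łukasiewicz t-norm gives the supremum: min(1, 1 − 0.26 + 1.00).
1 − 0.26 + 1.00 = 1.74, so t = min(1, 1.74) = 1.00.
Check: 0.26 & 1.00 = max(0, 0.26) = 0.26 ≤ 1.00.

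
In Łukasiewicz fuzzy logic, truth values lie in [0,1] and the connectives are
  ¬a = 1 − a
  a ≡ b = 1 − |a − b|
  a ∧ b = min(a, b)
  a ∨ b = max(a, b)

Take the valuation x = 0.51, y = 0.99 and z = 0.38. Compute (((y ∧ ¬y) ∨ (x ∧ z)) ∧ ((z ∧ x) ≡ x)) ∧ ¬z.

0.38

¬y = 1 − 0.99 = 0.01
y ∧ ¬y = min(0.99, 0.01) = 0.01
x ∧ z = min(0.51, 0.38) = 0.38
(y ∧ ¬y) ∨ (x ∧ z) = max(0.01, 0.38) = 0.38
z ∧ x = min(0.38, 0.51) = 0.38
(z ∧ x) ≡ x = 1 − |0.38 − 0.51| = 1 − 0.13 = 0.87
((y ∧ ¬y) ∨ (x ∧ z)) ∧ ((z ∧ x) ≡ x) = min(0.38, 0.87) = 0.38
¬z = 1 − 0.38 = 0.62
(((y ∧ ¬y) ∨ (x ∧ z)) ∧ ((z ∧ x) ≡ x)) ∧ ¬z = min(0.38, 0.62) = 0.38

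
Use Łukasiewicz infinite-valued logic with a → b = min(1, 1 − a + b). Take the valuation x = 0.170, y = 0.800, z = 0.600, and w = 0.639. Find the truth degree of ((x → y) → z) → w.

x → y = min(1, 1 − 0.170 + 0.800) = min(1, 1.630) = 1.000
(x → y) → z = min(1, 1 − 1.000 + 0.600) = min(1, 0.600) = 0.600
((x → y) → z) → w = min(1, 1 − 0.600 + 0.639) = min(1, 1.039) = 1.000

1.000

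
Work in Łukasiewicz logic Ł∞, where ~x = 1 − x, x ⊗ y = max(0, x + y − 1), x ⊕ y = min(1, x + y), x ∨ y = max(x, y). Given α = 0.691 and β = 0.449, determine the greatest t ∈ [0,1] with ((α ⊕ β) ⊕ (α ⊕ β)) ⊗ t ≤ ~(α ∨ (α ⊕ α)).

0.000

α ⊕ β = min(1, 0.691 + 0.449) = min(1, 1.140) = 1.000
(α ⊕ β) ⊕ (α ⊕ β) = min(1, 1.000 + 1.000) = min(1, 2.000) = 1.000
So the left factor is (α ⊕ β) ⊕ (α ⊕ β) = 1.000.
α ⊕ α = min(1, 0.691 + 0.691) = min(1, 1.382) = 1.000
α ∨ (α ⊕ α) = max(0.691, 1.000) = 1.000
~(α ∨ (α ⊕ α)) = 1 − 1.000 = 0.000
So the right-hand bound is ~(α ∨ (α ⊕ α)) = 0.000.
The residuum of the Łukasiewicz t-norm gives the supremum: min(1, 1 − 1.000 + 0.000).
1 − 1.000 + 0.000 = 0.000, so t = min(1, 0.000) = 0.000.
Check: 1.000 ⊗ 0.000 = max(0, 0.000) = 0.000 ≤ 0.000.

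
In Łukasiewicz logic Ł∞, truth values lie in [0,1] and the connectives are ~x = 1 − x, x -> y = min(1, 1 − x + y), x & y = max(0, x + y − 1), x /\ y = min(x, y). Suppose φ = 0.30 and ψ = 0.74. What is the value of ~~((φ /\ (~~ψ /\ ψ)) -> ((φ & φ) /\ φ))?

0.70

~ψ = 1 − 0.74 = 0.26
~~ψ = 1 − 0.26 = 0.74
~~ψ /\ ψ = min(0.74, 0.74) = 0.74
φ /\ (~~ψ /\ ψ) = min(0.30, 0.74) = 0.30
φ & φ = max(0, 0.30 + 0.30 − 1) = max(0, -0.40) = 0.00
(φ & φ) /\ φ = min(0.00, 0.30) = 0.00
(φ /\ (~~ψ /\ ψ)) -> ((φ & φ) /\ φ) = min(1, 1 − 0.30 + 0.00) = min(1, 0.70) = 0.70
~((φ /\ (~~ψ /\ ψ)) -> ((φ & φ) /\ φ)) = 1 − 0.70 = 0.30
~~((φ /\ (~~ψ /\ ψ)) -> ((φ & φ) /\ φ)) = 1 − 0.30 = 0.70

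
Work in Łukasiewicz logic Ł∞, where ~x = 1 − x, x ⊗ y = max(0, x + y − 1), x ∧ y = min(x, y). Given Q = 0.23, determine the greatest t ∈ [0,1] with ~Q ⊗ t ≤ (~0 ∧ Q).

0.46

~Q = 1 − 0.23 = 0.77
So the left factor is ~Q = 0.77.
~0 = 1 − 0.00 = 1.00
~0 ∧ Q = min(1.00, 0.23) = 0.23
So the right-hand bound is ~0 ∧ Q = 0.23.
The residuum of the Łukasiewicz t-norm gives the supremum: min(1, 1 − 0.77 + 0.23).
1 − 0.77 + 0.23 = 0.46, so t = min(1, 0.46) = 0.46.
Check: 0.77 ⊗ 0.46 = max(0, 0.23) = 0.23 ≤ 0.23.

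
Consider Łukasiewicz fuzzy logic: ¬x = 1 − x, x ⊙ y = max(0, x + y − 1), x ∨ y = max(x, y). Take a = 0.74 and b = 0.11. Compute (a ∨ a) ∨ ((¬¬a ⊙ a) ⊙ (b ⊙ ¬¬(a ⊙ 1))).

0.74

a ∨ a = max(0.74, 0.74) = 0.74
¬a = 1 − 0.74 = 0.26
¬¬a = 1 − 0.26 = 0.74
¬¬a ⊙ a = max(0, 0.74 + 0.74 − 1) = max(0, 0.48) = 0.48
a ⊙ 1 = max(0, 0.74 + 1.00 − 1) = max(0, 0.74) = 0.74
¬(a ⊙ 1) = 1 − 0.74 = 0.26
¬¬(a ⊙ 1) = 1 − 0.26 = 0.74
b ⊙ ¬¬(a ⊙ 1) = max(0, 0.11 + 0.74 − 1) = max(0, -0.15) = 0.00
(¬¬a ⊙ a) ⊙ (b ⊙ ¬¬(a ⊙ 1)) = max(0, 0.48 + 0.00 − 1) = max(0, -0.52) = 0.00
(a ∨ a) ∨ ((¬¬a ⊙ a) ⊙ (b ⊙ ¬¬(a ⊙ 1))) = max(0.74, 0.00) = 0.74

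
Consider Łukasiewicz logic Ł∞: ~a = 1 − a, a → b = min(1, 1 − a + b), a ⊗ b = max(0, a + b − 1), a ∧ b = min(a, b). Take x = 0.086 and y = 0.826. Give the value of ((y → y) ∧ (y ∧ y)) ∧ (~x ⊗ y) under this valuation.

0.740

y → y = min(1, 1 − 0.826 + 0.826) = min(1, 1.000) = 1.000
y ∧ y = min(0.826, 0.826) = 0.826
(y → y) ∧ (y ∧ y) = min(1.000, 0.826) = 0.826
~x = 1 − 0.086 = 0.914
~x ⊗ y = max(0, 0.914 + 0.826 − 1) = max(0, 0.740) = 0.740
((y → y) ∧ (y ∧ y)) ∧ (~x ⊗ y) = min(0.826, 0.740) = 0.740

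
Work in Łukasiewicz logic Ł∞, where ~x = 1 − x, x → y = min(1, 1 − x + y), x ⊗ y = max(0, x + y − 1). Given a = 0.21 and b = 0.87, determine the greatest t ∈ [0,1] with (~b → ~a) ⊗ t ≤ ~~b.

~b = 1 − 0.87 = 0.13
~a = 1 − 0.21 = 0.79
~b → ~a = min(1, 1 − 0.13 + 0.79) = min(1, 1.66) = 1.00
So the left factor is ~b → ~a = 1.00.
~~b = 1 − 0.13 = 0.87
So the right-hand bound is ~~b = 0.87.
The residuum of the Łukasiewicz t-norm gives the supremum: min(1, 1 − 1.00 + 0.87).
1 − 1.00 + 0.87 = 0.87, so t = min(1, 0.87) = 0.87.
Check: 1.00 ⊗ 0.87 = max(0, 0.87) = 0.87 ≤ 0.87.

0.87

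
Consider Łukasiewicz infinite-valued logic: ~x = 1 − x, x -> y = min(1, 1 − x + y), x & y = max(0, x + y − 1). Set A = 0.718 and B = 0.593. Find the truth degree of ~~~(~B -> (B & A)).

0.096

~B = 1 − 0.593 = 0.407
B & A = max(0, 0.593 + 0.718 − 1) = max(0, 0.311) = 0.311
~B -> (B & A) = min(1, 1 − 0.407 + 0.311) = min(1, 0.904) = 0.904
~(~B -> (B & A)) = 1 − 0.904 = 0.096
~~(~B -> (B & A)) = 1 − 0.096 = 0.904
~~~(~B -> (B & A)) = 1 − 0.904 = 0.096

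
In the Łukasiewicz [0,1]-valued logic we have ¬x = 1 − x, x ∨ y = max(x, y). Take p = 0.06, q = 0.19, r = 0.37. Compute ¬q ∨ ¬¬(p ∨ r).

¬q = 1 − 0.19 = 0.81
p ∨ r = max(0.06, 0.37) = 0.37
¬(p ∨ r) = 1 − 0.37 = 0.63
¬¬(p ∨ r) = 1 − 0.63 = 0.37
¬q ∨ ¬¬(p ∨ r) = max(0.81, 0.37) = 0.81

0.81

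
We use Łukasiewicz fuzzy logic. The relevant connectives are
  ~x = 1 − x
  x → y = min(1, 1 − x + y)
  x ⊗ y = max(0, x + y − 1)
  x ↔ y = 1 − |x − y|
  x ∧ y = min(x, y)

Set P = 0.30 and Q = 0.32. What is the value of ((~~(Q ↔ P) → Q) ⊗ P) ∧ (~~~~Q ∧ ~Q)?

Q ↔ P = 1 − |0.32 − 0.30| = 1 − 0.02 = 0.98
~(Q ↔ P) = 1 − 0.98 = 0.02
~~(Q ↔ P) = 1 − 0.02 = 0.98
~~(Q ↔ P) → Q = min(1, 1 − 0.98 + 0.32) = min(1, 0.34) = 0.34
(~~(Q ↔ P) → Q) ⊗ P = max(0, 0.34 + 0.30 − 1) = max(0, -0.36) = 0.00
~Q = 1 − 0.32 = 0.68
~~Q = 1 − 0.68 = 0.32
~~~Q = 1 − 0.32 = 0.68
~~~~Q = 1 − 0.68 = 0.32
~~~~Q ∧ ~Q = min(0.32, 0.68) = 0.32
((~~(Q ↔ P) → Q) ⊗ P) ∧ (~~~~Q ∧ ~Q) = min(0.00, 0.32) = 0.00

0.00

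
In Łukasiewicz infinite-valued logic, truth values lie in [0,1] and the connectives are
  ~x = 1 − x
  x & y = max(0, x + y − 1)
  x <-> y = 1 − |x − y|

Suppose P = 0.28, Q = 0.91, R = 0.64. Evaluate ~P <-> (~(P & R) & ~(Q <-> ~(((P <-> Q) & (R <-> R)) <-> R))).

~P = 1 − 0.28 = 0.72
P & R = max(0, 0.28 + 0.64 − 1) = max(0, -0.08) = 0.00
~(P & R) = 1 − 0.00 = 1.00
P <-> Q = 1 − |0.28 − 0.91| = 1 − 0.63 = 0.37
R <-> R = 1 − |0.64 − 0.64| = 1 − 0.00 = 1.00
(P <-> Q) & (R <-> R) = max(0, 0.37 + 1.00 − 1) = max(0, 0.37) = 0.37
((P <-> Q) & (R <-> R)) <-> R = 1 − |0.37 − 0.64| = 1 − 0.27 = 0.73
~(((P <-> Q) & (R <-> R)) <-> R) = 1 − 0.73 = 0.27
Q <-> ~(((P <-> Q) & (R <-> R)) <-> R) = 1 − |0.91 − 0.27| = 1 − 0.64 = 0.36
~(Q <-> ~(((P <-> Q) & (R <-> R)) <-> R)) = 1 − 0.36 = 0.64
~(P & R) & ~(Q <-> ~(((P <-> Q) & (R <-> R)) <-> R)) = max(0, 1.00 + 0.64 − 1) = max(0, 0.64) = 0.64
~P <-> (~(P & R) & ~(Q <-> ~(((P <-> Q) & (R <-> R)) <-> R))) = 1 − |0.72 − 0.64| = 1 − 0.08 = 0.92

0.92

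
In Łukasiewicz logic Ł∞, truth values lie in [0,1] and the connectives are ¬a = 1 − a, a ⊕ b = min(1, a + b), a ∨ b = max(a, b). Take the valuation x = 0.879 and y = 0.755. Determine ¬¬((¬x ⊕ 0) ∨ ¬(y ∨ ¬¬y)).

¬x = 1 − 0.879 = 0.121
¬x ⊕ 0 = min(1, 0.121 + 0.000) = min(1, 0.121) = 0.121
¬y = 1 − 0.755 = 0.245
¬¬y = 1 − 0.245 = 0.755
y ∨ ¬¬y = max(0.755, 0.755) = 0.755
¬(y ∨ ¬¬y) = 1 − 0.755 = 0.245
(¬x ⊕ 0) ∨ ¬(y ∨ ¬¬y) = max(0.121, 0.245) = 0.245
¬((¬x ⊕ 0) ∨ ¬(y ∨ ¬¬y)) = 1 − 0.245 = 0.755
¬¬((¬x ⊕ 0) ∨ ¬(y ∨ ¬¬y)) = 1 − 0.755 = 0.245

0.245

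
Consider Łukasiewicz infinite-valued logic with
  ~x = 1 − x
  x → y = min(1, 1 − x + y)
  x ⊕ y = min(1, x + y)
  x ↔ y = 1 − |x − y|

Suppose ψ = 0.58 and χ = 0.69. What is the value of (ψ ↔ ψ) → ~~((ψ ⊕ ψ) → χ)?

ψ ↔ ψ = 1 − |0.58 − 0.58| = 1 − 0.00 = 1.00
ψ ⊕ ψ = min(1, 0.58 + 0.58) = min(1, 1.16) = 1.00
(ψ ⊕ ψ) → χ = min(1, 1 − 1.00 + 0.69) = min(1, 0.69) = 0.69
~((ψ ⊕ ψ) → χ) = 1 − 0.69 = 0.31
~~((ψ ⊕ ψ) → χ) = 1 − 0.31 = 0.69
(ψ ↔ ψ) → ~~((ψ ⊕ ψ) → χ) = min(1, 1 − 1.00 + 0.69) = min(1, 0.69) = 0.69

0.69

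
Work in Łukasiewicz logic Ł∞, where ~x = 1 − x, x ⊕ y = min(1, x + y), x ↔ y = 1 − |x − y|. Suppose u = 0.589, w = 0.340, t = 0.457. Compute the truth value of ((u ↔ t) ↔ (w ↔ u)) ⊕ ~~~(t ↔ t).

u ↔ t = 1 − |0.589 − 0.457| = 1 − 0.132 = 0.868
w ↔ u = 1 − |0.340 − 0.589| = 1 − 0.249 = 0.751
(u ↔ t) ↔ (w ↔ u) = 1 − |0.868 − 0.751| = 1 − 0.117 = 0.883
t ↔ t = 1 − |0.457 − 0.457| = 1 − 0.000 = 1.000
~(t ↔ t) = 1 − 1.000 = 0.000
~~(t ↔ t) = 1 − 0.000 = 1.000
~~~(t ↔ t) = 1 − 1.000 = 0.000
((u ↔ t) ↔ (w ↔ u)) ⊕ ~~~(t ↔ t) = min(1, 0.883 + 0.000) = min(1, 0.883) = 0.883

0.883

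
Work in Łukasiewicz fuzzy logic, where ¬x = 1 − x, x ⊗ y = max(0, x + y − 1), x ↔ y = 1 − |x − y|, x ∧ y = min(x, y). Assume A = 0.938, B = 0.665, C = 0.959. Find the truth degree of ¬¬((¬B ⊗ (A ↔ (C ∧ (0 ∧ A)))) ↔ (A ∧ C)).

¬B = 1 − 0.665 = 0.335
0 ∧ A = min(0.000, 0.938) = 0.000
C ∧ (0 ∧ A) = min(0.959, 0.000) = 0.000
A ↔ (C ∧ (0 ∧ A)) = 1 − |0.938 − 0.000| = 1 − 0.938 = 0.062
¬B ⊗ (A ↔ (C ∧ (0 ∧ A))) = max(0, 0.335 + 0.062 − 1) = max(0, -0.603) = 0.000
A ∧ C = min(0.938, 0.959) = 0.938
(¬B ⊗ (A ↔ (C ∧ (0 ∧ A)))) ↔ (A ∧ C) = 1 − |0.000 − 0.938| = 1 − 0.938 = 0.062
¬((¬B ⊗ (A ↔ (C ∧ (0 ∧ A)))) ↔ (A ∧ C)) = 1 − 0.062 = 0.938
¬¬((¬B ⊗ (A ↔ (C ∧ (0 ∧ A)))) ↔ (A ∧ C)) = 1 − 0.938 = 0.062

0.062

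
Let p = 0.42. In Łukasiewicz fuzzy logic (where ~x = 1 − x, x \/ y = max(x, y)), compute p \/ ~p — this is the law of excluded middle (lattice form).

~p = 1 − 0.42 = 0.58
p \/ ~p = max(0.42, 0.58) = 0.58
(The value 0.58 < 1 shows this instance is not satisfied; not a Ł∞-tautology — its value is max(a, 1−a).)

0.58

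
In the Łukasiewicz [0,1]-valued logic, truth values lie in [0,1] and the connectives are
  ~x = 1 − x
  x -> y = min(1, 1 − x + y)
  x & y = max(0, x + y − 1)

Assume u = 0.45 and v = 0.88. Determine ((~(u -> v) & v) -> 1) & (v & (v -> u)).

u -> v = min(1, 1 − 0.45 + 0.88) = min(1, 1.43) = 1.00
~(u -> v) = 1 − 1.00 = 0.00
~(u -> v) & v = max(0, 0.00 + 0.88 − 1) = max(0, -0.12) = 0.00
(~(u -> v) & v) -> 1 = min(1, 1 − 0.00 + 1.00) = min(1, 2.00) = 1.00
v -> u = min(1, 1 − 0.88 + 0.45) = min(1, 0.57) = 0.57
v & (v -> u) = max(0, 0.88 + 0.57 − 1) = max(0, 0.45) = 0.45
((~(u -> v) & v) -> 1) & (v & (v -> u)) = max(0, 1.00 + 0.45 − 1) = max(0, 0.45) = 0.45

0.45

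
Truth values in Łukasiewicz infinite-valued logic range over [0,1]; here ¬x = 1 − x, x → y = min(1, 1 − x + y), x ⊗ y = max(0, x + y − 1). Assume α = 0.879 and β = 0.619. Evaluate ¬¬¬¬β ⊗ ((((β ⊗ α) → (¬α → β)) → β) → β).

¬β = 1 − 0.619 = 0.381
¬¬β = 1 − 0.381 = 0.619
¬¬¬β = 1 − 0.619 = 0.381
¬¬¬¬β = 1 − 0.381 = 0.619
β ⊗ α = max(0, 0.619 + 0.879 − 1) = max(0, 0.498) = 0.498
¬α = 1 − 0.879 = 0.121
¬α → β = min(1, 1 − 0.121 + 0.619) = min(1, 1.498) = 1.000
(β ⊗ α) → (¬α → β) = min(1, 1 − 0.498 + 1.000) = min(1, 1.502) = 1.000
((β ⊗ α) → (¬α → β)) → β = min(1, 1 − 1.000 + 0.619) = min(1, 0.619) = 0.619
(((β ⊗ α) → (¬α → β)) → β) → β = min(1, 1 − 0.619 + 0.619) = min(1, 1.000) = 1.000
¬¬¬¬β ⊗ ((((β ⊗ α) → (¬α → β)) → β) → β) = max(0, 0.619 + 1.000 − 1) = max(0, 0.619) = 0.619

0.619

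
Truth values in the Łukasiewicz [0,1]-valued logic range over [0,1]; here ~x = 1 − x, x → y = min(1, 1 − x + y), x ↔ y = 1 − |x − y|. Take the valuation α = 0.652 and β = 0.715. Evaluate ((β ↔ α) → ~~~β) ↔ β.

β ↔ α = 1 − |0.715 − 0.652| = 1 − 0.063 = 0.937
~β = 1 − 0.715 = 0.285
~~β = 1 − 0.285 = 0.715
~~~β = 1 − 0.715 = 0.285
(β ↔ α) → ~~~β = min(1, 1 − 0.937 + 0.285) = min(1, 0.348) = 0.348
((β ↔ α) → ~~~β) ↔ β = 1 − |0.348 − 0.715| = 1 − 0.367 = 0.633

0.633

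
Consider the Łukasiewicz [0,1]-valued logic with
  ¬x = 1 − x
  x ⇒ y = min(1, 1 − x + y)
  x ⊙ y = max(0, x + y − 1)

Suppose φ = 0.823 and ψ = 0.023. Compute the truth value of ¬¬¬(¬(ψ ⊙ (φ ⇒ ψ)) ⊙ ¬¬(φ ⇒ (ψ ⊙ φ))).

0.823

φ ⇒ ψ = min(1, 1 − 0.823 + 0.023) = min(1, 0.200) = 0.200
ψ ⊙ (φ ⇒ ψ) = max(0, 0.023 + 0.200 − 1) = max(0, -0.777) = 0.000
¬(ψ ⊙ (φ ⇒ ψ)) = 1 − 0.000 = 1.000
ψ ⊙ φ = max(0, 0.023 + 0.823 − 1) = max(0, -0.154) = 0.000
φ ⇒ (ψ ⊙ φ) = min(1, 1 − 0.823 + 0.000) = min(1, 0.177) = 0.177
¬(φ ⇒ (ψ ⊙ φ)) = 1 − 0.177 = 0.823
¬¬(φ ⇒ (ψ ⊙ φ)) = 1 − 0.823 = 0.177
¬(ψ ⊙ (φ ⇒ ψ)) ⊙ ¬¬(φ ⇒ (ψ ⊙ φ)) = max(0, 1.000 + 0.177 − 1) = max(0, 0.177) = 0.177
¬(¬(ψ ⊙ (φ ⇒ ψ)) ⊙ ¬¬(φ ⇒ (ψ ⊙ φ))) = 1 − 0.177 = 0.823
¬¬(¬(ψ ⊙ (φ ⇒ ψ)) ⊙ ¬¬(φ ⇒ (ψ ⊙ φ))) = 1 − 0.823 = 0.177
¬¬¬(¬(ψ ⊙ (φ ⇒ ψ)) ⊙ ¬¬(φ ⇒ (ψ ⊙ φ))) = 1 − 0.177 = 0.823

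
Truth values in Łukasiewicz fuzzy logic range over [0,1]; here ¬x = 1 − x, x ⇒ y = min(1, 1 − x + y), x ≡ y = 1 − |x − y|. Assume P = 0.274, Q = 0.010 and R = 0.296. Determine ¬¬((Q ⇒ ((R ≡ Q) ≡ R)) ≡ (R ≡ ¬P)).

R ≡ Q = 1 − |0.296 − 0.010| = 1 − 0.286 = 0.714
(R ≡ Q) ≡ R = 1 − |0.714 − 0.296| = 1 − 0.418 = 0.582
Q ⇒ ((R ≡ Q) ≡ R) = min(1, 1 − 0.010 + 0.582) = min(1, 1.572) = 1.000
¬P = 1 − 0.274 = 0.726
R ≡ ¬P = 1 − |0.296 − 0.726| = 1 − 0.430 = 0.570
(Q ⇒ ((R ≡ Q) ≡ R)) ≡ (R ≡ ¬P) = 1 − |1.000 − 0.570| = 1 − 0.430 = 0.570
¬((Q ⇒ ((R ≡ Q) ≡ R)) ≡ (R ≡ ¬P)) = 1 − 0.570 = 0.430
¬¬((Q ⇒ ((R ≡ Q) ≡ R)) ≡ (R ≡ ¬P)) = 1 − 0.430 = 0.570

0.570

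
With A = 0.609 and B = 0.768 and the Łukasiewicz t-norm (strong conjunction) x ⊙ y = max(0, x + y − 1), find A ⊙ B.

A ⊙ B = max(0, 0.609 + 0.768 − 1) = max(0, 0.377) = 0.377
For comparison, the Gödel (minimum) t-norm min(x, y) would give 0.609.

0.377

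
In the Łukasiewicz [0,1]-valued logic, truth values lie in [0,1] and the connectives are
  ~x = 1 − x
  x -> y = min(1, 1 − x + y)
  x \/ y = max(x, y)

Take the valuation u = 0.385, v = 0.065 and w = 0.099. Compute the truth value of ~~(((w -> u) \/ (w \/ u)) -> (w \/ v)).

w -> u = min(1, 1 − 0.099 + 0.385) = min(1, 1.286) = 1.000
w \/ u = max(0.099, 0.385) = 0.385
(w -> u) \/ (w \/ u) = max(1.000, 0.385) = 1.000
w \/ v = max(0.099, 0.065) = 0.099
((w -> u) \/ (w \/ u)) -> (w \/ v) = min(1, 1 − 1.000 + 0.099) = min(1, 0.099) = 0.099
~(((w -> u) \/ (w \/ u)) -> (w \/ v)) = 1 − 0.099 = 0.901
~~(((w -> u) \/ (w \/ u)) -> (w \/ v)) = 1 − 0.901 = 0.099

0.099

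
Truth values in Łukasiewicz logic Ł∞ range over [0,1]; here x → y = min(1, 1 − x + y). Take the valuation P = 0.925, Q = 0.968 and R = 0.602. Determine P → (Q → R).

Q → R = min(1, 1 − 0.968 + 0.602) = min(1, 0.634) = 0.634
P → (Q → R) = min(1, 1 − 0.925 + 0.634) = min(1, 0.709) = 0.709

0.709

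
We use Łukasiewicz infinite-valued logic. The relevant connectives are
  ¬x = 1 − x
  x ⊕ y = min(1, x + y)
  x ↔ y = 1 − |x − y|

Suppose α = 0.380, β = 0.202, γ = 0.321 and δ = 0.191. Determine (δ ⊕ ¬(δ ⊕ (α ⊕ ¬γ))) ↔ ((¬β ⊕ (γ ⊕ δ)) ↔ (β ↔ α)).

0.369

¬γ = 1 − 0.321 = 0.679
α ⊕ ¬γ = min(1, 0.380 + 0.679) = min(1, 1.059) = 1.000
δ ⊕ (α ⊕ ¬γ) = min(1, 0.191 + 1.000) = min(1, 1.191) = 1.000
¬(δ ⊕ (α ⊕ ¬γ)) = 1 − 1.000 = 0.000
δ ⊕ ¬(δ ⊕ (α ⊕ ¬γ)) = min(1, 0.191 + 0.000) = min(1, 0.191) = 0.191
¬β = 1 − 0.202 = 0.798
γ ⊕ δ = min(1, 0.321 + 0.191) = min(1, 0.512) = 0.512
¬β ⊕ (γ ⊕ δ) = min(1, 0.798 + 0.512) = min(1, 1.310) = 1.000
β ↔ α = 1 − |0.202 − 0.380| = 1 − 0.178 = 0.822
(¬β ⊕ (γ ⊕ δ)) ↔ (β ↔ α) = 1 − |1.000 − 0.822| = 1 − 0.178 = 0.822
(δ ⊕ ¬(δ ⊕ (α ⊕ ¬γ))) ↔ ((¬β ⊕ (γ ⊕ δ)) ↔ (β ↔ α)) = 1 − |0.191 − 0.822| = 1 − 0.631 = 0.369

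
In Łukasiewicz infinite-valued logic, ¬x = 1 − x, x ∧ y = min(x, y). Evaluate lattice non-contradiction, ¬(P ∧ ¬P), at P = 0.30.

0.70

¬P = 1 − 0.30 = 0.70
P ∧ ¬P = min(0.30, 0.70) = 0.30
¬(P ∧ ¬P) = 1 − 0.30 = 0.70
(The value 0.70 < 1 shows this instance is not satisfied; not a Ł∞-tautology — its value is 1 − min(a, 1−a).)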